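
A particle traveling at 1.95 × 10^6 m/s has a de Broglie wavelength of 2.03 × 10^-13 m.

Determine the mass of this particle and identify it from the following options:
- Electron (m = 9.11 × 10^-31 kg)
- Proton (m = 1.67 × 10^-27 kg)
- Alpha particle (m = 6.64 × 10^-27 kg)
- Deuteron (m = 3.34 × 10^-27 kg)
The particle is a proton.

From λ = h/(mv), solve for mass:

m = h/(λv)
m = (6.626 × 10^-34 J·s) / (2.03 × 10^-13 m × 1.95 × 10^6 m/s)
m = 1.67 × 10^-27 kg

Comparing with the listed masses, this is closest to a proton.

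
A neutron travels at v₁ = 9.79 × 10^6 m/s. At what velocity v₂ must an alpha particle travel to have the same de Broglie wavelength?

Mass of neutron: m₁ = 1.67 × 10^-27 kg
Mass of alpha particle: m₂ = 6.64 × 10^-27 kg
v₂ = 2.46 × 10^6 m/s

For equal de Broglie wavelengths: λ₁ = λ₂

h/(m₁v₁) = h/(m₂v₂)
m₁v₁ = m₂v₂
v₂ = v₁ · (m₁/m₂)

v₂ = 9.79 × 10^6 m/s × (1.67 × 10^-27 kg / 6.64 × 10^-27 kg)
v₂ = 2.46 × 10^6 m/s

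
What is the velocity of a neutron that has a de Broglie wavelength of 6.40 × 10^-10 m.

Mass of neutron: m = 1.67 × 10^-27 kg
6.20 × 10^2 m/s

From the de Broglie relation λ = h/(mv), we solve for v:

v = h/(mλ)
v = (6.626 × 10^-34 J·s) / (1.67 × 10^-27 kg × 6.40 × 10^-10 m)
v = 6.20 × 10^2 m/s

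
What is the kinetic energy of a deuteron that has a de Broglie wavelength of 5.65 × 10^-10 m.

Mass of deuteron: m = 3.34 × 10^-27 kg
2.06 × 10^-22 J (or 1.29 × 10^-3 eV)

From λ = h/√(2mKE), we solve for KE:

λ² = h²/(2mKE)
KE = h²/(2mλ²)
KE = (6.626 × 10^-34 J·s)² / (2 × 3.34 × 10^-27 kg × (5.65 × 10^-10 m)²)
KE = 2.06 × 10^-22 J
KE = 1.29 × 10^-3 eV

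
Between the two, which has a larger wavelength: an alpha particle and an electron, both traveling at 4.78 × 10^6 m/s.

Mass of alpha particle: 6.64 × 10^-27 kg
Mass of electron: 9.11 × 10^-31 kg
The electron has the longer wavelength.

Using λ = h/(mv), since both particles have the same velocity, the wavelength depends only on mass.

For alpha particle: λ₁ = h/(m₁v) = 2.09 × 10^-14 m
For electron: λ₂ = h/(m₂v) = 1.52 × 10^-10 m

Since λ ∝ 1/m at constant velocity, the lighter particle has the longer wavelength.

The electron has the longer de Broglie wavelength.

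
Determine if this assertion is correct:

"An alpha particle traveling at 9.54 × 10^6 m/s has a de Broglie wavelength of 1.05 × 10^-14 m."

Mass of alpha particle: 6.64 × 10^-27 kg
True

The claim is correct.

Using λ = h/(mv):
λ = (6.626 × 10^-34 J·s) / (6.64 × 10^-27 kg × 9.54 × 10^6 m/s)
λ = 1.05 × 10^-14 m

This matches the claimed value.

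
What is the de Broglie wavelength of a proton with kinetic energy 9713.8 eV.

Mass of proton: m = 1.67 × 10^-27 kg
2.91 × 10^-13 m

Using λ = h/√(2mKE):

First convert KE to Joules: KE = 9713.8 eV = 1.556 × 10^-15 J

λ = h/√(2mKE)
λ = (6.626 × 10^-34 J·s) / √(2 × 1.67 × 10^-27 kg × 1.556 × 10^-15 J)
λ = 2.91 × 10^-13 m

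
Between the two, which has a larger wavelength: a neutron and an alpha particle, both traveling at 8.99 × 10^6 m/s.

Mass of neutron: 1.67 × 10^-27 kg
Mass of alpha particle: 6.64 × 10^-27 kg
The neutron has the longer wavelength.

Using λ = h/(mv), since both particles have the same velocity, the wavelength depends only on mass.

For neutron: λ₁ = h/(m₁v) = 4.41 × 10^-14 m
For alpha particle: λ₂ = h/(m₂v) = 1.11 × 10^-14 m

Since λ ∝ 1/m at constant velocity, the lighter particle has the longer wavelength.

The neutron has the longer de Broglie wavelength.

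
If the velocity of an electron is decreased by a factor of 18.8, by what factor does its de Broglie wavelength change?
The wavelength increases by a factor of 18.8.

From λ = h/(mv), the wavelength is inversely proportional to velocity:

λ ∝ 1/v

If v → v/18.8, then λ → 18.8λ

When velocity is decreased by a factor of 18.8, the wavelength increases by a factor of 18.8.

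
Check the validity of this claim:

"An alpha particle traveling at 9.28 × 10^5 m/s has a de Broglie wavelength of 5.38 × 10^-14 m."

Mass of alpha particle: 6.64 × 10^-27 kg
False

The claim is incorrect.

Using λ = h/(mv):
λ = (6.626 × 10^-34 J·s) / (6.64 × 10^-27 kg × 9.28 × 10^5 m/s)
λ = 1.08 × 10^-13 m

The actual wavelength differs from the claimed 5.38 × 10^-14 m.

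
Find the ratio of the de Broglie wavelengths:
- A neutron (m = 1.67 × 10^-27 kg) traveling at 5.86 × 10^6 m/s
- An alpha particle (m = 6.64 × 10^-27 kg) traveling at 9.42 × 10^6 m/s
λ₁/λ₂ = 6.39

Using λ = h/(mv):

λ₁ = h/(m₁v₁) = 6.77 × 10^-14 m
λ₂ = h/(m₂v₂) = 1.06 × 10^-14 m

Ratio λ₁/λ₂ = (m₂v₂)/(m₁v₁)
         = (6.64 × 10^-27 kg × 9.42 × 10^6 m/s) / (1.67 × 10^-27 kg × 5.86 × 10^6 m/s)
         = 6.39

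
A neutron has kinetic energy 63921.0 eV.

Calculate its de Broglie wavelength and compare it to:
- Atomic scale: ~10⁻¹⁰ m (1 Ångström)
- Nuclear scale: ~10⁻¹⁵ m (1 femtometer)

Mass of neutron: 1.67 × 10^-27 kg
λ = 1.13 × 10^-13 m, which is between nuclear and atomic scales.

Using λ = h/√(2mKE):

KE = 63921.0 eV = 1.024 × 10^-14 J

λ = h/√(2mKE)
λ = (6.626 × 10^-34 J·s) / √(2 × 1.67 × 10^-27 kg × 1.024 × 10^-14 J)
λ = 1.13 × 10^-13 m

Comparison:
- Atomic scale (10⁻¹⁰ m): λ is 0.0011× this size
- Nuclear scale (10⁻¹⁵ m): λ is 1.1e+02× this size

The wavelength is between nuclear and atomic scales.

This wavelength is appropriate for probing atomic structure but too large for nuclear physics experiments.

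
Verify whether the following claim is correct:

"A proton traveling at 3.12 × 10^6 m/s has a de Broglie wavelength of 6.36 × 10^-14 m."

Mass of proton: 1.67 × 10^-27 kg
False

The claim is incorrect.

Using λ = h/(mv):
λ = (6.626 × 10^-34 J·s) / (1.67 × 10^-27 kg × 3.12 × 10^6 m/s)
λ = 1.27 × 10^-13 m

The actual wavelength differs from the claimed 6.36 × 10^-14 m.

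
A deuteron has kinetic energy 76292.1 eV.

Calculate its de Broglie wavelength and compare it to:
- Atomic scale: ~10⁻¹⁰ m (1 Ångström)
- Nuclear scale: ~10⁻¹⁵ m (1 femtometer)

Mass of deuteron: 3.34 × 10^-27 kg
λ = 7.33 × 10^-14 m, which is between nuclear and atomic scales.

Using λ = h/√(2mKE):

KE = 76292.1 eV = 1.222 × 10^-14 J

λ = h/√(2mKE)
λ = (6.626 × 10^-34 J·s) / √(2 × 3.34 × 10^-27 kg × 1.222 × 10^-14 J)
λ = 7.33 × 10^-14 m

Comparison:
- Atomic scale (10⁻¹⁰ m): λ is 0.00073× this size
- Nuclear scale (10⁻¹⁵ m): λ is 73× this size

The wavelength is between nuclear and atomic scales.

This wavelength is appropriate for probing atomic structure but too large for nuclear physics experiments.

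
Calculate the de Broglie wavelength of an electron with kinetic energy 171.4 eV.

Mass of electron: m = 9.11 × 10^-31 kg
9.37 × 10^-11 m

Using λ = h/√(2mKE):

First convert KE to Joules: KE = 171.4 eV = 2.746 × 10^-17 J

λ = h/√(2mKE)
λ = (6.626 × 10^-34 J·s) / √(2 × 9.11 × 10^-31 kg × 2.746 × 10^-17 J)
λ = 9.37 × 10^-11 m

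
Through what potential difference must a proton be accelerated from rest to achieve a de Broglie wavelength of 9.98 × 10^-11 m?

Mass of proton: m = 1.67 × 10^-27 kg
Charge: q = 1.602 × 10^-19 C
8.24 × 10^-2 V

From λ = h/√(2mqV), we solve for V:

λ² = h²/(2mqV)
V = h²/(2mqλ²)
V = (6.626 × 10^-34 J·s)² / (2 × 1.67 × 10^-27 kg × 1.602 × 10^-19 C × (9.98 × 10^-11 m)²)
V = 8.24 × 10^-2 V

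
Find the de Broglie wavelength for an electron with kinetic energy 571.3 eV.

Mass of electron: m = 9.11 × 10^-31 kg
5.13 × 10^-11 m

Using λ = h/√(2mKE):

First convert KE to Joules: KE = 571.3 eV = 9.153 × 10^-17 J

λ = h/√(2mKE)
λ = (6.626 × 10^-34 J·s) / √(2 × 9.11 × 10^-31 kg × 9.153 × 10^-17 J)
λ = 5.13 × 10^-11 m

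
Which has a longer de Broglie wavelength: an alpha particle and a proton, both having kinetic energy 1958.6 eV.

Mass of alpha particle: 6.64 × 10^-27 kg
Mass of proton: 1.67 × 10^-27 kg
The proton has the longer wavelength.

Using λ = h/√(2mKE):

For alpha particle: λ₁ = h/√(2m₁KE) = 3.25 × 10^-13 m
For proton: λ₂ = h/√(2m₂KE) = 6.47 × 10^-13 m

Since λ ∝ 1/√m at constant kinetic energy, the lighter particle has the longer wavelength.

The proton has the longer de Broglie wavelength.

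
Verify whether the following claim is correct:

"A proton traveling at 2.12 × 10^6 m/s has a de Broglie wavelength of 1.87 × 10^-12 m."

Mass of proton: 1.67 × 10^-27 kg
False

The claim is incorrect.

Using λ = h/(mv):
λ = (6.626 × 10^-34 J·s) / (1.67 × 10^-27 kg × 2.12 × 10^6 m/s)
λ = 1.87 × 10^-13 m

The actual wavelength differs from the claimed 1.87 × 10^-12 m.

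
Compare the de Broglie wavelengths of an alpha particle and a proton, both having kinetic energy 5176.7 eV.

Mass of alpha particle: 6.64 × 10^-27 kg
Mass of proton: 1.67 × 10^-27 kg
The proton has the longer wavelength.

Using λ = h/√(2mKE):

For alpha particle: λ₁ = h/√(2m₁KE) = 2.00 × 10^-13 m
For proton: λ₂ = h/√(2m₂KE) = 3.98 × 10^-13 m

Since λ ∝ 1/√m at constant kinetic energy, the lighter particle has the longer wavelength.

The proton has the longer de Broglie wavelength.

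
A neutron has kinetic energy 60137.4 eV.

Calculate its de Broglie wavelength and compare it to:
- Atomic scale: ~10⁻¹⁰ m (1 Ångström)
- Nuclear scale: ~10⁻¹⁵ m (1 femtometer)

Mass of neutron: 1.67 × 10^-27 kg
λ = 1.17 × 10^-13 m, which is between nuclear and atomic scales.

Using λ = h/√(2mKE):

KE = 60137.4 eV = 9.635 × 10^-15 J

λ = h/√(2mKE)
λ = (6.626 × 10^-34 J·s) / √(2 × 1.67 × 10^-27 kg × 9.635 × 10^-15 J)
λ = 1.17 × 10^-13 m

Comparison:
- Atomic scale (10⁻¹⁰ m): λ is 0.0012× this size
- Nuclear scale (10⁻¹⁵ m): λ is 1.2e+02× this size

The wavelength is between nuclear and atomic scales.

This wavelength is appropriate for probing atomic structure but too large for nuclear physics experiments.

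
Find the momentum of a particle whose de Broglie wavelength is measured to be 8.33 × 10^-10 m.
7.95 × 10^-25 kg·m/s

From the de Broglie relation λ = h/p, we solve for p:

p = h/λ
p = (6.626 × 10^-34 J·s) / (8.33 × 10^-10 m)
p = 7.95 × 10^-25 kg·m/s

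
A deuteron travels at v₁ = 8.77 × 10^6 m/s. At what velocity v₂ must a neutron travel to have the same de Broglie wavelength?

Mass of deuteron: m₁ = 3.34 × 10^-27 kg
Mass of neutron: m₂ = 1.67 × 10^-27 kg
v₂ = 1.75 × 10^7 m/s

For equal de Broglie wavelengths: λ₁ = λ₂

h/(m₁v₁) = h/(m₂v₂)
m₁v₁ = m₂v₂
v₂ = v₁ · (m₁/m₂)

v₂ = 8.77 × 10^6 m/s × (3.34 × 10^-27 kg / 1.67 × 10^-27 kg)
v₂ = 1.75 × 10^7 m/s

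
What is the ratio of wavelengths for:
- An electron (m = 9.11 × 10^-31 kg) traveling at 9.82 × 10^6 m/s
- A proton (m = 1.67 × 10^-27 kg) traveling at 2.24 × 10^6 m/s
λ₁/λ₂ = 418

Using λ = h/(mv):

λ₁ = h/(m₁v₁) = 7.41 × 10^-11 m
λ₂ = h/(m₂v₂) = 1.77 × 10^-13 m

Ratio λ₁/λ₂ = (m₂v₂)/(m₁v₁)
         = (1.67 × 10^-27 kg × 2.24 × 10^6 m/s) / (9.11 × 10^-31 kg × 9.82 × 10^6 m/s)
         = 418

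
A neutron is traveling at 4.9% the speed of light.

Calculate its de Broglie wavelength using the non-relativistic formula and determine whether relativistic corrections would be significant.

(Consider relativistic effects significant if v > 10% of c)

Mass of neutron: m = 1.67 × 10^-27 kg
No, relativistic corrections are not needed.

Using the non-relativistic de Broglie formula λ = h/(mv):

v = 4.9% × c = 1.469 × 10^7 m/s

λ = h/(mv)
λ = (6.626 × 10^-34 J·s) / (1.67 × 10^-27 kg × 1.469 × 10^7 m/s)
λ = 2.70 × 10^-14 m

Since v = 4.9% of c < 10% of c, relativistic corrections are NOT significant and this non-relativistic result is a good approximation.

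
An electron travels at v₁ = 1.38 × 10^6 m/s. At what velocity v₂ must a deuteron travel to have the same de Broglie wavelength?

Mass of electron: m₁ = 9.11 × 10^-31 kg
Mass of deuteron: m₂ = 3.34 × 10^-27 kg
v₂ = 3.76 × 10^2 m/s

For equal de Broglie wavelengths: λ₁ = λ₂

h/(m₁v₁) = h/(m₂v₂)
m₁v₁ = m₂v₂
v₂ = v₁ · (m₁/m₂)

v₂ = 1.38 × 10^6 m/s × (9.11 × 10^-31 kg / 3.34 × 10^-27 kg)
v₂ = 3.76 × 10^2 m/s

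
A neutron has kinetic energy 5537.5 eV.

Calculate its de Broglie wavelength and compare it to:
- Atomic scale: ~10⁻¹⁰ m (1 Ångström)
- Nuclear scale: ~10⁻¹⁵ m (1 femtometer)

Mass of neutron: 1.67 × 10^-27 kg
λ = 3.85 × 10^-13 m, which is between nuclear and atomic scales.

Using λ = h/√(2mKE):

KE = 5537.5 eV = 8.872 × 10^-16 J

λ = h/√(2mKE)
λ = (6.626 × 10^-34 J·s) / √(2 × 1.67 × 10^-27 kg × 8.872 × 10^-16 J)
λ = 3.85 × 10^-13 m

Comparison:
- Atomic scale (10⁻¹⁰ m): λ is 0.0038× this size
- Nuclear scale (10⁻¹⁵ m): λ is 3.8e+02× this size

The wavelength is between nuclear and atomic scales.

This wavelength is appropriate for probing atomic structure but too large for nuclear physics experiments.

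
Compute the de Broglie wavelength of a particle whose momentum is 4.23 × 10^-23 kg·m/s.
1.57 × 10^-11 m

Using the de Broglie relation λ = h/p:

λ = h/p
λ = (6.626 × 10^-34 J·s) / (4.23 × 10^-23 kg·m/s)
λ = 1.57 × 10^-11 m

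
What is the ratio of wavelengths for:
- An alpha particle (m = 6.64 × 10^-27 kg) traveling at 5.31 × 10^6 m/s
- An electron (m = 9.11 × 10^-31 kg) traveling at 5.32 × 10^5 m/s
λ₁/λ₂ = 1.37 × 10^-5

Using λ = h/(mv):

λ₁ = h/(m₁v₁) = 1.88 × 10^-14 m
λ₂ = h/(m₂v₂) = 1.37 × 10^-9 m

Ratio λ₁/λ₂ = (m₂v₂)/(m₁v₁)
         = (9.11 × 10^-31 kg × 5.32 × 10^5 m/s) / (6.64 × 10^-27 kg × 5.31 × 10^6 m/s)
         = 1.37 × 10^-5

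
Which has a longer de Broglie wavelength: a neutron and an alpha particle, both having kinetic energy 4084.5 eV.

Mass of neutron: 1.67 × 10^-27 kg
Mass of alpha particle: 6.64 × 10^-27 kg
The neutron has the longer wavelength.

Using λ = h/√(2mKE):

For neutron: λ₁ = h/√(2m₁KE) = 4.48 × 10^-13 m
For alpha particle: λ₂ = h/√(2m₂KE) = 2.25 × 10^-13 m

Since λ ∝ 1/√m at constant kinetic energy, the lighter particle has the longer wavelength.

The neutron has the longer de Broglie wavelength.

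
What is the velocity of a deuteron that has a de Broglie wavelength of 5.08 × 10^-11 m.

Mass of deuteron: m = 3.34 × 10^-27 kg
3.91 × 10^3 m/s

From the de Broglie relation λ = h/(mv), we solve for v:

v = h/(mλ)
v = (6.626 × 10^-34 J·s) / (3.34 × 10^-27 kg × 5.08 × 10^-11 m)
v = 3.91 × 10^3 m/s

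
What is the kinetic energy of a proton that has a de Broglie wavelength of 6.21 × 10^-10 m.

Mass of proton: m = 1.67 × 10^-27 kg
3.41 × 10^-22 J (or 2.13 × 10^-3 eV)

From λ = h/√(2mKE), we solve for KE:

λ² = h²/(2mKE)
KE = h²/(2mλ²)
KE = (6.626 × 10^-34 J·s)² / (2 × 1.67 × 10^-27 kg × (6.21 × 10^-10 m)²)
KE = 3.41 × 10^-22 J
KE = 2.13 × 10^-3 eV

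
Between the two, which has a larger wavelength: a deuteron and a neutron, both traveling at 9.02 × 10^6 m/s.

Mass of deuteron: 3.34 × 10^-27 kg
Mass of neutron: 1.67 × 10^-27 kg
The neutron has the longer wavelength.

Using λ = h/(mv), since both particles have the same velocity, the wavelength depends only on mass.

For deuteron: λ₁ = h/(m₁v) = 2.20 × 10^-14 m
For neutron: λ₂ = h/(m₂v) = 4.40 × 10^-14 m

Since λ ∝ 1/m at constant velocity, the lighter particle has the longer wavelength.

The neutron has the longer de Broglie wavelength.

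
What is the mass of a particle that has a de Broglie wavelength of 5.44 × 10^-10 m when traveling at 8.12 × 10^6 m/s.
1.50 × 10^-31 kg

From the de Broglie relation λ = h/(mv), we solve for m:

m = h/(λv)
m = (6.626 × 10^-34 J·s) / (5.44 × 10^-10 m × 8.12 × 10^6 m/s)
m = 1.50 × 10^-31 kg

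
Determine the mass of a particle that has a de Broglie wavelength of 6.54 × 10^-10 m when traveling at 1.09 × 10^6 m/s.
9.29 × 10^-31 kg

From the de Broglie relation λ = h/(mv), we solve for m:

m = h/(λv)
m = (6.626 × 10^-34 J·s) / (6.54 × 10^-10 m × 1.09 × 10^6 m/s)
m = 9.29 × 10^-31 kg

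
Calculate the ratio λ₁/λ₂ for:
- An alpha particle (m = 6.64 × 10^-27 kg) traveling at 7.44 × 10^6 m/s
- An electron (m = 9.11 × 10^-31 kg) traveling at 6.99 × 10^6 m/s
λ₁/λ₂ = 1.29 × 10^-4

Using λ = h/(mv):

λ₁ = h/(m₁v₁) = 1.34 × 10^-14 m
λ₂ = h/(m₂v₂) = 1.04 × 10^-10 m

Ratio λ₁/λ₂ = (m₂v₂)/(m₁v₁)
         = (9.11 × 10^-31 kg × 6.99 × 10^6 m/s) / (6.64 × 10^-27 kg × 7.44 × 10^6 m/s)
         = 1.29 × 10^-4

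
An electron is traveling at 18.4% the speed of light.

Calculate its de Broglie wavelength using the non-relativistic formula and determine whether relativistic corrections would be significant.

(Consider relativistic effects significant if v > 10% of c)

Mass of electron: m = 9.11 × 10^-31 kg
Yes, relativistic corrections are needed.

Using the non-relativistic de Broglie formula λ = h/(mv):

v = 18.4% × c = 5.516 × 10^7 m/s

λ = h/(mv)
λ = (6.626 × 10^-34 J·s) / (9.11 × 10^-31 kg × 5.516 × 10^7 m/s)
λ = 1.32 × 10^-11 m

Since v = 18.4% of c > 10% of c, relativistic corrections ARE significant and the actual wavelength would differ from this non-relativistic estimate.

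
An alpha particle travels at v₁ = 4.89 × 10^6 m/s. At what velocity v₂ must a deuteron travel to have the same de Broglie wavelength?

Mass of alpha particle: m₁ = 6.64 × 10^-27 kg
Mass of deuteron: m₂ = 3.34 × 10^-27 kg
v₂ = 9.72 × 10^6 m/s

For equal de Broglie wavelengths: λ₁ = λ₂

h/(m₁v₁) = h/(m₂v₂)
m₁v₁ = m₂v₂
v₂ = v₁ · (m₁/m₂)

v₂ = 4.89 × 10^6 m/s × (6.64 × 10^-27 kg / 3.34 × 10^-27 kg)
v₂ = 9.72 × 10^6 m/s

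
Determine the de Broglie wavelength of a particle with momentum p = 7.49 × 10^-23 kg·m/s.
8.85 × 10^-12 m

Using the de Broglie relation λ = h/p:

λ = h/p
λ = (6.626 × 10^-34 J·s) / (7.49 × 10^-23 kg·m/s)
λ = 8.85 × 10^-12 m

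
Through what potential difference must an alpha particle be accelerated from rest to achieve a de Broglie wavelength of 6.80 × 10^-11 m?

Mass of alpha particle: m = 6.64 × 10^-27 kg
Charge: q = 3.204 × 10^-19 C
2.23 × 10^-2 V

From λ = h/√(2mqV), we solve for V:

λ² = h²/(2mqV)
V = h²/(2mqλ²)
V = (6.626 × 10^-34 J·s)² / (2 × 6.64 × 10^-27 kg × 3.204 × 10^-19 C × (6.80 × 10^-11 m)²)
V = 2.23 × 10^-2 V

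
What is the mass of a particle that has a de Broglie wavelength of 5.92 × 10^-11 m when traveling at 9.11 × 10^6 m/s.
1.23 × 10^-30 kg

From the de Broglie relation λ = h/(mv), we solve for m:

m = h/(λv)
m = (6.626 × 10^-34 J·s) / (5.92 × 10^-11 m × 9.11 × 10^6 m/s)
m = 1.23 × 10^-30 kg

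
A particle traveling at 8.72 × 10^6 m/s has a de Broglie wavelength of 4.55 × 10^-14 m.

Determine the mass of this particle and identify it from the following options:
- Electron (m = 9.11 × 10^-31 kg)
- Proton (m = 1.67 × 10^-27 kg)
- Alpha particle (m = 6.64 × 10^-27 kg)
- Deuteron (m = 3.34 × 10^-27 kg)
The particle is a proton.

From λ = h/(mv), solve for mass:

m = h/(λv)
m = (6.626 × 10^-34 J·s) / (4.55 × 10^-14 m × 8.72 × 10^6 m/s)
m = 1.67 × 10^-27 kg

Comparing with the listed masses, this is closest to a proton.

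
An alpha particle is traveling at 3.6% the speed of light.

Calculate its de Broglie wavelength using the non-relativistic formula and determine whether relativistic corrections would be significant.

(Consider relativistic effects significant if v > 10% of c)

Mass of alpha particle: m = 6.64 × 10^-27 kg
No, relativistic corrections are not needed.

Using the non-relativistic de Broglie formula λ = h/(mv):

v = 3.6% × c = 1.079 × 10^7 m/s

λ = h/(mv)
λ = (6.626 × 10^-34 J·s) / (6.64 × 10^-27 kg × 1.079 × 10^7 m/s)
λ = 9.25 × 10^-15 m

Since v = 3.6% of c < 10% of c, relativistic corrections are NOT significant and this non-relativistic result is a good approximation.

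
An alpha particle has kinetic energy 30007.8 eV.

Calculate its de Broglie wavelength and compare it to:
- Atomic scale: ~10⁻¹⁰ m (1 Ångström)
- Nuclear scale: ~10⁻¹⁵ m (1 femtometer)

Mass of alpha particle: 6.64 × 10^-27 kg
λ = 8.29 × 10^-14 m, which is between nuclear and atomic scales.

Using λ = h/√(2mKE):

KE = 30007.8 eV = 4.808 × 10^-15 J

λ = h/√(2mKE)
λ = (6.626 × 10^-34 J·s) / √(2 × 6.64 × 10^-27 kg × 4.808 × 10^-15 J)
λ = 8.29 × 10^-14 m

Comparison:
- Atomic scale (10⁻¹⁰ m): λ is 0.00083× this size
- Nuclear scale (10⁻¹⁵ m): λ is 83× this size

The wavelength is between nuclear and atomic scales.

This wavelength is appropriate for probing atomic structure but too large for nuclear physics experiments.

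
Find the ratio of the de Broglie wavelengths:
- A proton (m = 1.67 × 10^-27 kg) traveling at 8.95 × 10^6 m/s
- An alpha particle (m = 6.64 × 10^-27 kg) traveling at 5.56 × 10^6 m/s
λ₁/λ₂ = 2.47

Using λ = h/(mv):

λ₁ = h/(m₁v₁) = 4.43 × 10^-14 m
λ₂ = h/(m₂v₂) = 1.79 × 10^-14 m

Ratio λ₁/λ₂ = (m₂v₂)/(m₁v₁)
         = (6.64 × 10^-27 kg × 5.56 × 10^6 m/s) / (1.67 × 10^-27 kg × 8.95 × 10^6 m/s)
         = 2.47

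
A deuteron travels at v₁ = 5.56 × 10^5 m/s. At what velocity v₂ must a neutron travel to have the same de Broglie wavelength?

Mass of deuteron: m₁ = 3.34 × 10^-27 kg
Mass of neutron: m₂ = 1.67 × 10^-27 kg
v₂ = 1.11 × 10^6 m/s

For equal de Broglie wavelengths: λ₁ = λ₂

h/(m₁v₁) = h/(m₂v₂)
m₁v₁ = m₂v₂
v₂ = v₁ · (m₁/m₂)

v₂ = 5.56 × 10^5 m/s × (3.34 × 10^-27 kg / 1.67 × 10^-27 kg)
v₂ = 1.11 × 10^6 m/s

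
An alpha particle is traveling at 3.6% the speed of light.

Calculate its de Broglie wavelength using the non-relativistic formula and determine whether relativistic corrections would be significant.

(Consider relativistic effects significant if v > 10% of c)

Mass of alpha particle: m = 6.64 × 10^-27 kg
No, relativistic corrections are not needed.

Using the non-relativistic de Broglie formula λ = h/(mv):

v = 3.6% × c = 1.079 × 10^7 m/s

λ = h/(mv)
λ = (6.626 × 10^-34 J·s) / (6.64 × 10^-27 kg × 1.079 × 10^7 m/s)
λ = 9.25 × 10^-15 m

Since v = 3.6% of c < 10% of c, relativistic corrections are NOT significant and this non-relativistic result is a good approximation.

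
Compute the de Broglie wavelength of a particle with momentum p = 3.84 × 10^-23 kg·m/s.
1.73 × 10^-11 m

Using the de Broglie relation λ = h/p:

λ = h/p
λ = (6.626 × 10^-34 J·s) / (3.84 × 10^-23 kg·m/s)
λ = 1.73 × 10^-11 m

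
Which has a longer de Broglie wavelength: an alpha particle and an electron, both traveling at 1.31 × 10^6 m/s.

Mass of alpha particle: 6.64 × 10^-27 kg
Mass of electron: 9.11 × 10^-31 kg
The electron has the longer wavelength.

Using λ = h/(mv), since both particles have the same velocity, the wavelength depends only on mass.

For alpha particle: λ₁ = h/(m₁v) = 7.62 × 10^-14 m
For electron: λ₂ = h/(m₂v) = 5.55 × 10^-10 m

Since λ ∝ 1/m at constant velocity, the lighter particle has the longer wavelength.

The electron has the longer de Broglie wavelength.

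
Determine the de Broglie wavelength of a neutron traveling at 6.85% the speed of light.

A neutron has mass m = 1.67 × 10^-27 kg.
1.93 × 10^-14 m

Using the de Broglie relation λ = h/(mv):

v = 6.85% × c = 2.054 × 10^7 m/s

λ = h/(mv)
λ = (6.626 × 10^-34 J·s) / (1.67 × 10^-27 kg × 2.054 × 10^7 m/s)
λ = 1.93 × 10^-14 m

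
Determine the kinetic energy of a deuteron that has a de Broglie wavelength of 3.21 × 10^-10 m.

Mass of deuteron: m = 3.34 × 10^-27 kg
6.38 × 10^-22 J (or 3.98 × 10^-3 eV)

From λ = h/√(2mKE), we solve for KE:

λ² = h²/(2mKE)
KE = h²/(2mλ²)
KE = (6.626 × 10^-34 J·s)² / (2 × 3.34 × 10^-27 kg × (3.21 × 10^-10 m)²)
KE = 6.38 × 10^-22 J
KE = 3.98 × 10^-3 eV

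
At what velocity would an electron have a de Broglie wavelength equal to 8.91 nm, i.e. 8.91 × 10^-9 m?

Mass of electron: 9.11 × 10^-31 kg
8.16 × 10^4 m/s

From λ = h/(mv), solve for v:

v = h/(mλ)
v = (6.626 × 10^-34 J·s) / (9.11 × 10^-31 kg × 8.91 × 10^-9 m)
v = 8.16 × 10^4 m/s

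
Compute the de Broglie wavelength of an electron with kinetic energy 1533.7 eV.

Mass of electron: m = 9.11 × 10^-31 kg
3.13 × 10^-11 m

Using λ = h/√(2mKE):

First convert KE to Joules: KE = 1533.7 eV = 2.457 × 10^-16 J

λ = h/√(2mKE)
λ = (6.626 × 10^-34 J·s) / √(2 × 9.11 × 10^-31 kg × 2.457 × 10^-16 J)
λ = 3.13 × 10^-11 m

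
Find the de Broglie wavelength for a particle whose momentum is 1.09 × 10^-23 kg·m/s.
6.08 × 10^-11 m

Using the de Broglie relation λ = h/p:

λ = h/p
λ = (6.626 × 10^-34 J·s) / (1.09 × 10^-23 kg·m/s)
λ = 6.08 × 10^-11 m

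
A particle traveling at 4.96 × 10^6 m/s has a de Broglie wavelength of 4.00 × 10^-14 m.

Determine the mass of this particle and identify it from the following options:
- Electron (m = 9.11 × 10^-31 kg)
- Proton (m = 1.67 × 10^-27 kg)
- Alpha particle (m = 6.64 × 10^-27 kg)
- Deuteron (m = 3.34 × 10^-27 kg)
The particle is a deuteron.

From λ = h/(mv), solve for mass:

m = h/(λv)
m = (6.626 × 10^-34 J·s) / (4.00 × 10^-14 m × 4.96 × 10^6 m/s)
m = 3.34 × 10^-27 kg

Comparing with the listed masses, this is closest to a deuteron.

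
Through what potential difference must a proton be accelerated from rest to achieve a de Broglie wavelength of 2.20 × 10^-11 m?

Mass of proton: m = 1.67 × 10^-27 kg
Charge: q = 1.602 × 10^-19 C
1.70 V

From λ = h/√(2mqV), we solve for V:

λ² = h²/(2mqV)
V = h²/(2mqλ²)
V = (6.626 × 10^-34 J·s)² / (2 × 1.67 × 10^-27 kg × 1.602 × 10^-19 C × (2.20 × 10^-11 m)²)
V = 1.70 V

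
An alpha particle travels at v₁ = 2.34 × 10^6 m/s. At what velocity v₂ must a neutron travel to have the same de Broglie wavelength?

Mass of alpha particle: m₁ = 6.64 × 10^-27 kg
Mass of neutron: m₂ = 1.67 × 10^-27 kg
v₂ = 9.30 × 10^6 m/s

For equal de Broglie wavelengths: λ₁ = λ₂

h/(m₁v₁) = h/(m₂v₂)
m₁v₁ = m₂v₂
v₂ = v₁ · (m₁/m₂)

v₂ = 2.34 × 10^6 m/s × (6.64 × 10^-27 kg / 1.67 × 10^-27 kg)
v₂ = 9.30 × 10^6 m/s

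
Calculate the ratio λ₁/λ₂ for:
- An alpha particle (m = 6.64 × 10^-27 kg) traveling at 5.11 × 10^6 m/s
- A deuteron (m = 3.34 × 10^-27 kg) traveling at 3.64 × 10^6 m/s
λ₁/λ₂ = 0.358

Using λ = h/(mv):

λ₁ = h/(m₁v₁) = 1.95 × 10^-14 m
λ₂ = h/(m₂v₂) = 5.45 × 10^-14 m

Ratio λ₁/λ₂ = (m₂v₂)/(m₁v₁)
         = (3.34 × 10^-27 kg × 3.64 × 10^6 m/s) / (6.64 × 10^-27 kg × 5.11 × 10^6 m/s)
         = 0.358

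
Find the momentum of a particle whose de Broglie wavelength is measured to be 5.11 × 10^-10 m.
1.30 × 10^-24 kg·m/s

From the de Broglie relation λ = h/p, we solve for p:

p = h/λ
p = (6.626 × 10^-34 J·s) / (5.11 × 10^-10 m)
p = 1.30 × 10^-24 kg·m/s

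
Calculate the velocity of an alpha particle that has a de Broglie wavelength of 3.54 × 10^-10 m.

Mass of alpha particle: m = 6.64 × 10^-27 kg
2.82 × 10^2 m/s

From the de Broglie relation λ = h/(mv), we solve for v:

v = h/(mλ)
v = (6.626 × 10^-34 J·s) / (6.64 × 10^-27 kg × 3.54 × 10^-10 m)
v = 2.82 × 10^2 m/s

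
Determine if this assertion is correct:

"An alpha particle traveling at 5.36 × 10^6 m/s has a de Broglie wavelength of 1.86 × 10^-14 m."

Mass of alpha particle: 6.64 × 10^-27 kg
True

The claim is correct.

Using λ = h/(mv):
λ = (6.626 × 10^-34 J·s) / (6.64 × 10^-27 kg × 5.36 × 10^6 m/s)
λ = 1.86 × 10^-14 m

This matches the claimed value.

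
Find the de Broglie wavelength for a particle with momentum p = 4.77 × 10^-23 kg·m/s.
1.39 × 10^-11 m

Using the de Broglie relation λ = h/p:

λ = h/p
λ = (6.626 × 10^-34 J·s) / (4.77 × 10^-23 kg·m/s)
λ = 1.39 × 10^-11 m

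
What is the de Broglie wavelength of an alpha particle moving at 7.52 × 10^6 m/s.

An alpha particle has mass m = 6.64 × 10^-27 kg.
1.33 × 10^-14 m

Using the de Broglie relation λ = h/(mv):

λ = h/(mv)
λ = (6.626 × 10^-34 J·s) / (6.64 × 10^-27 kg × 7.52 × 10^6 m/s)
λ = 1.33 × 10^-14 m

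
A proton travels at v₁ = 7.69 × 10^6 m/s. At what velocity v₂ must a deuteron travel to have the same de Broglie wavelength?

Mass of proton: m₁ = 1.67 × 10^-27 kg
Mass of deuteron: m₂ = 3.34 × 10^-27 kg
v₂ = 3.84 × 10^6 m/s

For equal de Broglie wavelengths: λ₁ = λ₂

h/(m₁v₁) = h/(m₂v₂)
m₁v₁ = m₂v₂
v₂ = v₁ · (m₁/m₂)

v₂ = 7.69 × 10^6 m/s × (1.67 × 10^-27 kg / 3.34 × 10^-27 kg)
v₂ = 3.84 × 10^6 m/s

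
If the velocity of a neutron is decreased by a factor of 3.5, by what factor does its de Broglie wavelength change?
The wavelength increases by a factor of 3.5.

From λ = h/(mv), the wavelength is inversely proportional to velocity:

λ ∝ 1/v

If v → v/3.5, then λ → 3.5λ

When velocity is decreased by a factor of 3.5, the wavelength increases by a factor of 3.5.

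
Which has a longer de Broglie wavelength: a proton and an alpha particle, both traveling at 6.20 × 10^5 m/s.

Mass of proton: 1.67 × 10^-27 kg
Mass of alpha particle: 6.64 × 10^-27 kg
The proton has the longer wavelength.

Using λ = h/(mv), since both particles have the same velocity, the wavelength depends only on mass.

For proton: λ₁ = h/(m₁v) = 6.40 × 10^-13 m
For alpha particle: λ₂ = h/(m₂v) = 1.61 × 10^-13 m

Since λ ∝ 1/m at constant velocity, the lighter particle has the longer wavelength.

The proton has the longer de Broglie wavelength.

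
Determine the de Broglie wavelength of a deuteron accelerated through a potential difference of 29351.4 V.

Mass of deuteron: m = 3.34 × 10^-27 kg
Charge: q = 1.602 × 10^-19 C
1.18 × 10^-13 m

When a particle is accelerated through voltage V, it gains kinetic energy KE = qV.

The de Broglie wavelength is then λ = h/√(2mqV):

λ = h/√(2mqV)
λ = (6.626 × 10^-34 J·s) / √(2 × 3.34 × 10^-27 kg × 1.602 × 10^-19 C × 29351.4 V)
λ = 1.18 × 10^-13 m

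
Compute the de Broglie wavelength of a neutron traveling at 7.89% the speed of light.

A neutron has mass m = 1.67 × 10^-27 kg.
1.68 × 10^-14 m

Using the de Broglie relation λ = h/(mv):

v = 7.89% × c = 2.365 × 10^7 m/s

λ = h/(mv)
λ = (6.626 × 10^-34 J·s) / (1.67 × 10^-27 kg × 2.365 × 10^7 m/s)
λ = 1.68 × 10^-14 m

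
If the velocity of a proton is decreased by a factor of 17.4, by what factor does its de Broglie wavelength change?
The wavelength increases by a factor of 17.4.

From λ = h/(mv), the wavelength is inversely proportional to velocity:

λ ∝ 1/v

If v → v/17.4, then λ → 17.4λ

When velocity is decreased by a factor of 17.4, the wavelength increases by a factor of 17.4.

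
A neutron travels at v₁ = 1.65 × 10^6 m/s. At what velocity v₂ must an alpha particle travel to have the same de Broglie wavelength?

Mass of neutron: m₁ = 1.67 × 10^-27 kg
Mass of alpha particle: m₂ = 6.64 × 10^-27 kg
v₂ = 4.15 × 10^5 m/s

For equal de Broglie wavelengths: λ₁ = λ₂

h/(m₁v₁) = h/(m₂v₂)
m₁v₁ = m₂v₂
v₂ = v₁ · (m₁/m₂)

v₂ = 1.65 × 10^6 m/s × (1.67 × 10^-27 kg / 6.64 × 10^-27 kg)
v₂ = 4.15 × 10^5 m/s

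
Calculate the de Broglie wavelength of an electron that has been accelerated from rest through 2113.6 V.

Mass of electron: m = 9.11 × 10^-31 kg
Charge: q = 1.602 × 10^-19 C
2.67 × 10^-11 m

When a particle is accelerated through voltage V, it gains kinetic energy KE = qV.

The de Broglie wavelength is then λ = h/√(2mqV):

λ = h/√(2mqV)
λ = (6.626 × 10^-34 J·s) / √(2 × 9.11 × 10^-31 kg × 1.602 × 10^-19 C × 2113.6 V)
λ = 2.67 × 10^-11 m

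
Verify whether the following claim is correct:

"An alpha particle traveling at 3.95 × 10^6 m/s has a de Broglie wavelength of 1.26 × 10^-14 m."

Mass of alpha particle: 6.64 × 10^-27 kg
False

The claim is incorrect.

Using λ = h/(mv):
λ = (6.626 × 10^-34 J·s) / (6.64 × 10^-27 kg × 3.95 × 10^6 m/s)
λ = 2.53 × 10^-14 m

The actual wavelength differs from the claimed 1.26 × 10^-14 m.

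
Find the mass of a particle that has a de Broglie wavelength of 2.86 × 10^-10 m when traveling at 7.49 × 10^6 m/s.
3.09 × 10^-31 kg

From the de Broglie relation λ = h/(mv), we solve for m:

m = h/(λv)
m = (6.626 × 10^-34 J·s) / (2.86 × 10^-10 m × 7.49 × 10^6 m/s)
m = 3.09 × 10^-31 kg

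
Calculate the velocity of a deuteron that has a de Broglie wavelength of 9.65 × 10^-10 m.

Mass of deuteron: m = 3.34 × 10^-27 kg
2.06 × 10^2 m/s

From the de Broglie relation λ = h/(mv), we solve for v:

v = h/(mλ)
v = (6.626 × 10^-34 J·s) / (3.34 × 10^-27 kg × 9.65 × 10^-10 m)
v = 2.06 × 10^2 m/s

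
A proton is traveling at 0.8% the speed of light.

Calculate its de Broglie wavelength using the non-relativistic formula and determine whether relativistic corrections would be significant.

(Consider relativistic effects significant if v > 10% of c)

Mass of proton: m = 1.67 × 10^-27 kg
No, relativistic corrections are not needed.

Using the non-relativistic de Broglie formula λ = h/(mv):

v = 0.8% × c = 2.398 × 10^6 m/s

λ = h/(mv)
λ = (6.626 × 10^-34 J·s) / (1.67 × 10^-27 kg × 2.398 × 10^6 m/s)
λ = 1.65 × 10^-13 m

Since v = 0.8% of c < 10% of c, relativistic corrections are NOT significant and this non-relativistic result is a good approximation.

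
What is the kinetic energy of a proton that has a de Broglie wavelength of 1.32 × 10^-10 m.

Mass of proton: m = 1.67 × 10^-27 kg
7.54 × 10^-21 J (or 0.0471 eV)

From λ = h/√(2mKE), we solve for KE:

λ² = h²/(2mKE)
KE = h²/(2mλ²)
KE = (6.626 × 10^-34 J·s)² / (2 × 1.67 × 10^-27 kg × (1.32 × 10^-10 m)²)
KE = 7.54 × 10^-21 J
KE = 0.0471 eV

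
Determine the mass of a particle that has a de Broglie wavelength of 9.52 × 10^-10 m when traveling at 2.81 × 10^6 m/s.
2.48 × 10^-31 kg

From the de Broglie relation λ = h/(mv), we solve for m:

m = h/(λv)
m = (6.626 × 10^-34 J·s) / (9.52 × 10^-10 m × 2.81 × 10^6 m/s)
m = 2.48 × 10^-31 kg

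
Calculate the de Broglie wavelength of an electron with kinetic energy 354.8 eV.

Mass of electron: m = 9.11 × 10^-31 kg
6.51 × 10^-11 m

Using λ = h/√(2mKE):

First convert KE to Joules: KE = 354.8 eV = 5.685 × 10^-17 J

λ = h/√(2mKE)
λ = (6.626 × 10^-34 J·s) / √(2 × 9.11 × 10^-31 kg × 5.685 × 10^-17 J)
λ = 6.51 × 10^-11 m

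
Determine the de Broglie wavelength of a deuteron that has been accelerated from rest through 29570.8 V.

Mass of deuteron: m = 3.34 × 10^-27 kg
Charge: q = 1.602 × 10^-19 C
1.18 × 10^-13 m

When a particle is accelerated through voltage V, it gains kinetic energy KE = qV.

The de Broglie wavelength is then λ = h/√(2mqV):

λ = h/√(2mqV)
λ = (6.626 × 10^-34 J·s) / √(2 × 3.34 × 10^-27 kg × 1.602 × 10^-19 C × 29570.8 V)
λ = 1.18 × 10^-13 m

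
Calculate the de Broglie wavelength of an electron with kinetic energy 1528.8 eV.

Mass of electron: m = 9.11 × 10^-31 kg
3.14 × 10^-11 m

Using λ = h/√(2mKE):

First convert KE to Joules: KE = 1528.8 eV = 2.449 × 10^-16 J

λ = h/√(2mKE)
λ = (6.626 × 10^-34 J·s) / √(2 × 9.11 × 10^-31 kg × 2.449 × 10^-16 J)
λ = 3.14 × 10^-11 m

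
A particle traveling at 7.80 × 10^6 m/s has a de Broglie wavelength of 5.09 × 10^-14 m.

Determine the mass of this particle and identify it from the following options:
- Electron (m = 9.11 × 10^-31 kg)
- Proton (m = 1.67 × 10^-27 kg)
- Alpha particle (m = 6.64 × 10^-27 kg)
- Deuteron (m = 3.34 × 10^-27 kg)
The particle is a proton.

From λ = h/(mv), solve for mass:

m = h/(λv)
m = (6.626 × 10^-34 J·s) / (5.09 × 10^-14 m × 7.80 × 10^6 m/s)
m = 1.67 × 10^-27 kg

Comparing with the listed masses, this is closest to a proton.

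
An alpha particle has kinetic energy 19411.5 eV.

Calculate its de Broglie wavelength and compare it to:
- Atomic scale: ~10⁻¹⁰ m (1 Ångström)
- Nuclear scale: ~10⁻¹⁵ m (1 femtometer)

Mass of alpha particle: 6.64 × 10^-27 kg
λ = 1.03 × 10^-13 m, which is between nuclear and atomic scales.

Using λ = h/√(2mKE):

KE = 19411.5 eV = 3.110 × 10^-15 J

λ = h/√(2mKE)
λ = (6.626 × 10^-34 J·s) / √(2 × 6.64 × 10^-27 kg × 3.110 × 10^-15 J)
λ = 1.03 × 10^-13 m

Comparison:
- Atomic scale (10⁻¹⁰ m): λ is 0.001× this size
- Nuclear scale (10⁻¹⁵ m): λ is 1e+02× this size

The wavelength is between nuclear and atomic scales.

This wavelength is appropriate for probing atomic structure but too large for nuclear physics experiments.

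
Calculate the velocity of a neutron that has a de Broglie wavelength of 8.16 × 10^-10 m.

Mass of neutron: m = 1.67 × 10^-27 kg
4.86 × 10^2 m/s

From the de Broglie relation λ = h/(mv), we solve for v:

v = h/(mλ)
v = (6.626 × 10^-34 J·s) / (1.67 × 10^-27 kg × 8.16 × 10^-10 m)
v = 4.86 × 10^2 m/s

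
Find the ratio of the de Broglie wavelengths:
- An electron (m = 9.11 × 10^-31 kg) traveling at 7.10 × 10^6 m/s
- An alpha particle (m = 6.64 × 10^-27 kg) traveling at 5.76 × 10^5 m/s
λ₁/λ₂ = 591

Using λ = h/(mv):

λ₁ = h/(m₁v₁) = 1.02 × 10^-10 m
λ₂ = h/(m₂v₂) = 1.73 × 10^-13 m

Ratio λ₁/λ₂ = (m₂v₂)/(m₁v₁)
         = (6.64 × 10^-27 kg × 5.76 × 10^5 m/s) / (9.11 × 10^-31 kg × 7.10 × 10^6 m/s)
         = 591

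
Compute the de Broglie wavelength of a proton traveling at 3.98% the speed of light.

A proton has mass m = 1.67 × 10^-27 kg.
3.33 × 10^-14 m

Using the de Broglie relation λ = h/(mv):

v = 3.98% × c = 1.193 × 10^7 m/s

λ = h/(mv)
λ = (6.626 × 10^-34 J·s) / (1.67 × 10^-27 kg × 1.193 × 10^7 m/s)
λ = 3.33 × 10^-14 m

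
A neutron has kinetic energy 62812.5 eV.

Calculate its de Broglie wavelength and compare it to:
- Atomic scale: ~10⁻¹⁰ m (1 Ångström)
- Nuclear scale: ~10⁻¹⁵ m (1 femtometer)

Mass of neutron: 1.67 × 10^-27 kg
λ = 1.14 × 10^-13 m, which is between nuclear and atomic scales.

Using λ = h/√(2mKE):

KE = 62812.5 eV = 1.006 × 10^-14 J

λ = h/√(2mKE)
λ = (6.626 × 10^-34 J·s) / √(2 × 1.67 × 10^-27 kg × 1.006 × 10^-14 J)
λ = 1.14 × 10^-13 m

Comparison:
- Atomic scale (10⁻¹⁰ m): λ is 0.0011× this size
- Nuclear scale (10⁻¹⁵ m): λ is 1.1e+02× this size

The wavelength is between nuclear and atomic scales.

This wavelength is appropriate for probing atomic structure but too large for nuclear physics experiments.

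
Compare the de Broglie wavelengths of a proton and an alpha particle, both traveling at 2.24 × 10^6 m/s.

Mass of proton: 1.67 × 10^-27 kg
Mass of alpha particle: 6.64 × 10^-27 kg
The proton has the longer wavelength.

Using λ = h/(mv), since both particles have the same velocity, the wavelength depends only on mass.

For proton: λ₁ = h/(m₁v) = 1.77 × 10^-13 m
For alpha particle: λ₂ = h/(m₂v) = 4.45 × 10^-14 m

Since λ ∝ 1/m at constant velocity, the lighter particle has the longer wavelength.

The proton has the longer de Broglie wavelength.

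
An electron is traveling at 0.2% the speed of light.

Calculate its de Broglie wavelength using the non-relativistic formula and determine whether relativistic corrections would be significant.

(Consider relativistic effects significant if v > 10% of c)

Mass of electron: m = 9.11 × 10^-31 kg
No, relativistic corrections are not needed.

Using the non-relativistic de Broglie formula λ = h/(mv):

v = 0.2% × c = 5.996 × 10^5 m/s

λ = h/(mv)
λ = (6.626 × 10^-34 J·s) / (9.11 × 10^-31 kg × 5.996 × 10^5 m/s)
λ = 1.21 × 10^-9 m

Since v = 0.2% of c < 10% of c, relativistic corrections are NOT significant and this non-relativistic result is a good approximation.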